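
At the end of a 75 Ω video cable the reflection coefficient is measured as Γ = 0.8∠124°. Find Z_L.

Z_L = Z_0·(1 + Γ)/(1 − Γ) = 75·(0.553 + j0.663)/(1.45 − j0.663)

Z_L ≈ 10.7 + j39.2 Ω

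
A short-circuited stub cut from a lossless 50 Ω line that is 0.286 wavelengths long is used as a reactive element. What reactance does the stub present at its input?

X_in ≈ -217 Ω (capacitive)

βl = 2π × 0.286 = 103°
tan(βl) = -4.35
For a short-circuited stub, Z_in = jZ_0·tan(βl)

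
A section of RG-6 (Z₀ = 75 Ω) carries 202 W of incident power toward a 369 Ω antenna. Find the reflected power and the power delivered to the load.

Γ = (369 − 75)/(369 + 75) = 0.662
|Γ|² = 0.438
P_refl = |Γ|²·P_inc = 88.6 W, P_del = (1 − |Γ|²)·P_inc = 113 W

P_reflected ≈ 88.6 W; P_delivered ≈ 113 W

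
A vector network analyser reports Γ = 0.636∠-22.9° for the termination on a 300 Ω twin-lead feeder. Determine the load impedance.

Z_L = Z_0·(1 + Γ)/(1 − Γ) = 300·(1.59 − j0.247)/(0.414 + j0.247)

Z_L ≈ 768 − j638 Ω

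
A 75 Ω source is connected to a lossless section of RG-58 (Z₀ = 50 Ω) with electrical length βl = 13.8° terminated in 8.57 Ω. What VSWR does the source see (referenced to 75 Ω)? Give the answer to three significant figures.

tan(βl) = 0.246
Z_in = Z_0·(Z_L + jZ_0·tanβl)/(Z_0 + jZ_L·tanβl) = 9.07 + j11.9 Ω
Γ_s = (Z_in − Z_s)/(Z_in + Z_s) = (-65.9 + j11.9)/(84.1 + j11.9), |Γ_s| = 0.789
VSWR = (1 + |Γ_s|)/(1 − |Γ_s|)

VSWR ≈ 8.48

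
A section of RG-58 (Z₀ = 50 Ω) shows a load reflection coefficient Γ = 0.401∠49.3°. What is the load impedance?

Z_L = Z_0·(1 + Γ)/(1 − Γ) = 50·(1.26 + j0.304)/(0.739 − j0.304)

Z_L ≈ 65.8 + j47.7 Ω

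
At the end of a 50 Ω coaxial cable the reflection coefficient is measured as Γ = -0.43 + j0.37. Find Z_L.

Z_L ≈ 15.5 + j17 Ω

Z_L = Z_0·(1 + Γ)/(1 − Γ) = 50·(0.57 + j0.37)/(1.43 − j0.37)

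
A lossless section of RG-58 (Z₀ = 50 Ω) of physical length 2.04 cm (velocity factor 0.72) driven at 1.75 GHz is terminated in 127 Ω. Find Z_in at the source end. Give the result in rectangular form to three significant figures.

λ = v/f = 0.72·c / 1.75 GHz = 0.123 m
βl = 2π·l/λ = 2π × 0.165 = 59.5°
tan(βl) = tan(59.5°) = 1.7
Z_in = Z_0·(Z_L + jZ_0·tanβl)/(Z_0 + jZ_L·tanβl)
     = 50·(127 + j84.9)/(50 + j216)

Z_in ≈ 25.2 − j23.6 Ω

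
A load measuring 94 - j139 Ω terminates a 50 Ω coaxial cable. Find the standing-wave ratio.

VSWR ≈ 6.37

Γ = (Z_L − Z_0)/(Z_L + Z_0) = (44 − j139)/(144 − j139)
|Γ| = 146/200 = 0.728
VSWR = (1 + |Γ|)/(1 − |Γ|) = 1.73/0.272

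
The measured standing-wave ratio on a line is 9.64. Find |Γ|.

|Γ| ≈ 0.812

|Γ| = (S − 1)/(S + 1) = (9.64 − 1)/(9.64 + 1) = 8.64/10.6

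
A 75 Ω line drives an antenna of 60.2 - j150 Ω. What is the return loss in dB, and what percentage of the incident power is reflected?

RL ≈ 2.54 dB; 55.7% of incident power reflected

Γ = (-14.8 − j150)/(135.2 − j150), |Γ| = 0.746
RL = −20·log₁₀(0.746) = 2.54 dB
P_refl/P_inc = |Γ|² = 0.557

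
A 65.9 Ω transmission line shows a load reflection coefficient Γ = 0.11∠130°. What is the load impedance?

Z_L = Z_0·(1 + Γ)/(1 − Γ) = 65.9·(0.929 + j0.0843)/(1.07 − j0.0843)

Z_L ≈ 56.4 + j9.63 Ω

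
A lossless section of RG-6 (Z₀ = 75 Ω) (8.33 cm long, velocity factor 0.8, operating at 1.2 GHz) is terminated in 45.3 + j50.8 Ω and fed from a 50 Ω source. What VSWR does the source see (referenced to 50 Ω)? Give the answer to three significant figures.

λ = v/f = 0.8·c / 1.2 GHz = 0.2 m
βl = 2π·l/λ = 2π × 0.416 = 150°
tan(βl) = -0.579
Z_in = Z_0·(Z_L + jZ_0·tanβl)/(Z_0 + jZ_L·tanβl) = 29.4 + j12.7 Ω
Γ_s = (Z_in − Z_s)/(Z_in + Z_s) = (-20.6 + j12.7)/(79.4 + j12.7), |Γ_s| = 0.301
VSWR = (1 + |Γ_s|)/(1 − |Γ_s|)

VSWR ≈ 1.86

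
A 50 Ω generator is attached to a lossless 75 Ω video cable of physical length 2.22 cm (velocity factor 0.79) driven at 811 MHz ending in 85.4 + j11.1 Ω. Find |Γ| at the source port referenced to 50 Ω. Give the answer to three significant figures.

λ = v/f = 0.79·c / 811 MHz = 0.292 m
βl = 2π·l/λ = 2π × 0.076 = 27.3°
tan(βl) = 0.517
Z_in = Z_0·(Z_L + jZ_0·tanβl)/(Z_0 + jZ_L·tanβl) = 90.2 − j3.52 Ω
Γ_s = (Z_in − Z_s)/(Z_in + Z_s) = (40.2 − j3.52)/(140 − j3.52), |Γ_s| = 0.288

|Γ| ≈ 0.288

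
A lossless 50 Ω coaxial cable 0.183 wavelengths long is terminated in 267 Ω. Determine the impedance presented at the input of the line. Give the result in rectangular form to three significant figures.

Z_in ≈ 11.2 − j21.5 Ω

βl = 2π × 0.183 = 65.9°
tan(βl) = tan(65.9°) = 2.23
Z_in = Z_0·(Z_L + jZ_0·tanβl)/(Z_0 + jZ_L·tanβl)
     = 50·(267 + j112)/(50 + j596)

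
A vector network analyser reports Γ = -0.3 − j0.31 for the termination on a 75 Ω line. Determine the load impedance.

Z_L ≈ 34.2 − j26 Ω

Z_L = Z_0·(1 + Γ)/(1 − Γ) = 75·(0.7 − j0.31)/(1.3 + j0.31)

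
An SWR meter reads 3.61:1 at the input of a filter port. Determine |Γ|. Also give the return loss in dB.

|Γ| = (S − 1)/(S + 1) = (3.61 − 1)/(3.61 + 1) = 2.61/4.61
RL = −20·log₁₀|Γ| = −20·log₁₀(0.566)

|Γ| ≈ 0.566; return loss ≈ 4.94 dB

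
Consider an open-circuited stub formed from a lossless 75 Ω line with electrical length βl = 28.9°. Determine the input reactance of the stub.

tan(βl) = 0.552
For an open-circuited stub, Z_in = −jZ_0·cot(βl) = −jZ_0/tan(βl)

X_in ≈ -136 Ω (capacitive)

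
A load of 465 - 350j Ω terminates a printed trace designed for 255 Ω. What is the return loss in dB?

Γ = (210 − j350)/(720 − j350), |Γ| = 0.51
RL = −20·log₁₀|Γ| = −20·log₁₀(0.51)

RL ≈ 5.85 dB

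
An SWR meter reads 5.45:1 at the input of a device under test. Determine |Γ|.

|Γ| ≈ 0.69

|Γ| = (S − 1)/(S + 1) = (5.45 − 1)/(5.45 + 1) = 4.45/6.45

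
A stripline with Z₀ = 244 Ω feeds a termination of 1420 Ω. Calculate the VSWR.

Γ = (1420 − 244)/(1420 + 244) = 0.707
VSWR = (1 + 0.707)/(1 − 0.707)

VSWR ≈ 5.82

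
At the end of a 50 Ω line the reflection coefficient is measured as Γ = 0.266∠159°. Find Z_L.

Z_L ≈ 29.6 + j6.08 Ω

Z_L = Z_0·(1 + Γ)/(1 − Γ) = 50·(0.752 + j0.0953)/(1.25 − j0.0953)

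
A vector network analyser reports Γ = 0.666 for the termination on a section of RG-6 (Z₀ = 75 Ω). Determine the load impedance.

Z_L = Z_0·(1 + Γ)/(1 − Γ) = 75·(1.67)/(0.334)

Z_L ≈ 374 Ω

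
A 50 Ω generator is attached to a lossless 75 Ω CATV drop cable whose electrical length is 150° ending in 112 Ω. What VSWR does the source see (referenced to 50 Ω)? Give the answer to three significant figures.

tan(βl) = -0.577
Z_in = Z_0·(Z_L + jZ_0·tanβl)/(Z_0 + jZ_L·tanβl) = 85.7 + j30.6 Ω
Γ_s = (Z_in − Z_s)/(Z_in + Z_s) = (35.7 + j30.6)/(136 + j30.6), |Γ_s| = 0.338
VSWR = (1 + |Γ_s|)/(1 − |Γ_s|)

VSWR ≈ 2.02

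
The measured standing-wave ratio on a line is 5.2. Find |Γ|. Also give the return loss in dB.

|Γ| = (S − 1)/(S + 1) = (5.2 − 1)/(5.2 + 1) = 4.2/6.2
RL = −20·log₁₀|Γ| = −20·log₁₀(0.677)

|Γ| ≈ 0.677; return loss ≈ 3.38 dB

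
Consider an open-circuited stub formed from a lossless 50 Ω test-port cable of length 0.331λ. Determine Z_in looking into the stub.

Z_in ≈ +j27.9 Ω

βl = 2π × 0.331 = 119°
tan(βl) = -1.79
For an open-circuited stub, Z_in = −jZ_0·cot(βl) = −jZ_0/tan(βl)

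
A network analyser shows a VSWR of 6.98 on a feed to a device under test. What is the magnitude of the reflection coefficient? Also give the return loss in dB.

|Γ| ≈ 0.749; return loss ≈ 2.51 dB

|Γ| = (S − 1)/(S + 1) = (6.98 − 1)/(6.98 + 1) = 5.98/7.98
RL = −20·log₁₀|Γ| = −20·log₁₀(0.749)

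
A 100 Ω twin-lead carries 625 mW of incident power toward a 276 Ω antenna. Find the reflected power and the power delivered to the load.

P_reflected ≈ 137 mW; P_delivered ≈ 488 mW

Γ = (276 − 100)/(276 + 100) = 0.468
|Γ|² = 0.219
P_refl = |Γ|²·P_inc = 137 mW, P_del = (1 − |Γ|²)·P_inc = 488 mW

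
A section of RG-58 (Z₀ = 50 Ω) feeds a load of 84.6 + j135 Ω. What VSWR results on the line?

Γ = (Z_L − Z_0)/(Z_L + Z_0) = (34.6 + j135)/(134.6 + j135)
|Γ| = 139/191 = 0.731
VSWR = (1 + |Γ|)/(1 − |Γ|) = 1.73/0.269

VSWR ≈ 6.44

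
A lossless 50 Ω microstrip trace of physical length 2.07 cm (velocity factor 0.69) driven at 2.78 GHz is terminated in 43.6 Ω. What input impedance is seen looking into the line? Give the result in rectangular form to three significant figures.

Z_in ≈ 56.8 − j2.69 Ω

λ = v/f = 0.69·c / 2.78 GHz = 0.0745 m
βl = 2π·l/λ = 2π × 0.278 = 100°
tan(βl) = tan(100°) = -5.63
Z_in = Z_0·(Z_L + jZ_0·tanβl)/(Z_0 + jZ_L·tanβl)
     = 50·(43.6 − j281)/(50 − j245)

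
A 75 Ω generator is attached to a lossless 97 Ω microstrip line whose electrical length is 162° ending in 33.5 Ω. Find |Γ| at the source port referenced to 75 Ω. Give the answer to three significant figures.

|Γ| ≈ 0.411

tan(βl) = -0.325
Z_in = Z_0·(Z_L + jZ_0·tanβl)/(Z_0 + jZ_L·tanβl) = 36.6 − j27.4 Ω
Γ_s = (Z_in − Z_s)/(Z_in + Z_s) = (-38.4 − j27.4)/(112 − j27.4), |Γ_s| = 0.411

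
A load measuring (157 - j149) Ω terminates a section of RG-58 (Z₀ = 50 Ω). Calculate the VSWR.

VSWR ≈ 6.12

Γ = (Z_L − Z_0)/(Z_L + Z_0) = (107 − j149)/(207 − j149)
|Γ| = 183/255 = 0.719
VSWR = (1 + |Γ|)/(1 − |Γ|) = 1.72/0.281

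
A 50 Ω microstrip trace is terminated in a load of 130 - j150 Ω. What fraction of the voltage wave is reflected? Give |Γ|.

Γ = (Z_L − Z_0)/(Z_L + Z_0) = (80 − j150)/(180 − j150)
|Γ| = 170/234

|Γ| ≈ 0.726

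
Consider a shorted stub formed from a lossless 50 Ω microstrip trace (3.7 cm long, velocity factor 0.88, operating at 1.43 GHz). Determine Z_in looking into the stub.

Z_in ≈ +j155 Ω

λ = v/f = 0.88·c / 1.43 GHz = 0.185 m
βl = 2π·l/λ = 2π × 0.2 = 72.1°
tan(βl) = 3.11
For a shorted stub, Z_in = jZ_0·tan(βl)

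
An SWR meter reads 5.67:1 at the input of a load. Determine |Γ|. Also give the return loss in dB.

|Γ| ≈ 0.7; return loss ≈ 3.1 dB

|Γ| = (S − 1)/(S + 1) = (5.67 − 1)/(5.67 + 1) = 4.67/6.67
RL = −20·log₁₀|Γ| = −20·log₁₀(0.7)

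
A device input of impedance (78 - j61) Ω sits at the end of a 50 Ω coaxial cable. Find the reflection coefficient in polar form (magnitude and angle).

Γ ≈ 0.473 ∠ -39.9°

Γ = (Z_L − Z_0)/(Z_L + Z_0) = (28 − j61)/(128 − j61)
|Γ| = 67.1/142 = 0.473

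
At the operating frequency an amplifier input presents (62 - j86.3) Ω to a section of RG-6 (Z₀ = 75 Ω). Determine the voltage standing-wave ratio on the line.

VSWR ≈ 3.34

Γ = (Z_L − Z_0)/(Z_L + Z_0) = (-13 − j86.3)/(137 − j86.3)
|Γ| = 87.3/162 = 0.539
VSWR = (1 + |Γ|)/(1 − |Γ|) = 1.54/0.461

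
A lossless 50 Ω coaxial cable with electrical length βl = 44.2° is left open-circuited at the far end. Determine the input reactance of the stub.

X_in ≈ -51.4 Ω (capacitive)

tan(βl) = 0.972
For an open-circuited stub, Z_in = −jZ_0·cot(βl) = −jZ_0/tan(βl)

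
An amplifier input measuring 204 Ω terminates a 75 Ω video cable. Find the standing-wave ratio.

Γ = (204 − 75)/(204 + 75) = 0.462
VSWR = (1 + 0.462)/(1 − 0.462)

VSWR ≈ 2.72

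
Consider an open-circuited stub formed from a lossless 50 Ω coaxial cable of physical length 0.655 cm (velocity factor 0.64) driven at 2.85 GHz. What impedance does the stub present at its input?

λ = v/f = 0.64·c / 2.85 GHz = 0.0674 m
βl = 2π·l/λ = 2π × 0.0972 = 35°
tan(βl) = 0.7
For an open-circuited stub, Z_in = −jZ_0·cot(βl) = −jZ_0/tan(βl)

Z_in ≈ −j71.4 Ω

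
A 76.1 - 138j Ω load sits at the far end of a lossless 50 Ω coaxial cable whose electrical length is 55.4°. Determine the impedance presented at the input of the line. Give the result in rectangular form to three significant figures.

Z_in ≈ 7.9 − j16.6 Ω

tan(βl) = tan(55.4°) = 1.45
Z_in = Z_0·(Z_L + jZ_0·tanβl)/(Z_0 + jZ_L·tanβl)
     = 50·(76.1 − j65.5)/(250 + j110)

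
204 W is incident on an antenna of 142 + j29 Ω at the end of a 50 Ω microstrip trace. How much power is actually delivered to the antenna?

|Γ| = |(92 + j29)/(192 + j29)| = 0.497
|Γ|² = 0.247
P_refl = |Γ|²·P_inc = 50.3 W, P_del = (1 − |Γ|²)·P_inc = 154 W

P_delivered ≈ 154 W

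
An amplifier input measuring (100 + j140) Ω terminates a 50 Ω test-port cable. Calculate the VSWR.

VSWR ≈ 6.26

Γ = (Z_L − Z_0)/(Z_L + Z_0) = (50 + j140)/(150 + j140)
|Γ| = 149/205 = 0.725
VSWR = (1 + |Γ|)/(1 − |Γ|) = 1.72/0.275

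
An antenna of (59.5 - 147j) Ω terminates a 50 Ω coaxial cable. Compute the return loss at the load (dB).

RL ≈ 1.9 dB

Γ = (9.5 − j147)/(109.5 − j147), |Γ| = 0.804
RL = −20·log₁₀|Γ| = −20·log₁₀(0.804)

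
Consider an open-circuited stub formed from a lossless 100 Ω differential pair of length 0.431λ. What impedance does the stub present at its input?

βl = 2π × 0.431 = 155°
tan(βl) = -0.463
For an open-circuited stub, Z_in = −jZ_0·cot(βl) = −jZ_0/tan(βl)

Z_in ≈ +j216 Ω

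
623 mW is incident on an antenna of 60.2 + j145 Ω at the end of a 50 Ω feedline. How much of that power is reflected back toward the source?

|Γ| = |(10.2 + j145)/(110.2 + j145)| = 0.798
|Γ|² = 0.637
P_refl = |Γ|²·P_inc = 397 mW, P_del = (1 − |Γ|²)·P_inc = 226 mW

P_reflected ≈ 397 mW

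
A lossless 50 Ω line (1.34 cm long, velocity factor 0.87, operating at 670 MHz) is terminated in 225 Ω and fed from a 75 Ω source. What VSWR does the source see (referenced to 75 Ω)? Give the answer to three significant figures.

λ = v/f = 0.87·c / 670 MHz = 0.39 m
βl = 2π·l/λ = 2π × 0.0344 = 12.4°
tan(βl) = 0.22
Z_in = Z_0·(Z_L + jZ_0·tanβl)/(Z_0 + jZ_L·tanβl) = 119 − j107 Ω
Γ_s = (Z_in − Z_s)/(Z_in + Z_s) = (44.3 − j107)/(194 − j107), |Γ_s| = 0.522
VSWR = (1 + |Γ_s|)/(1 − |Γ_s|)

VSWR ≈ 3.18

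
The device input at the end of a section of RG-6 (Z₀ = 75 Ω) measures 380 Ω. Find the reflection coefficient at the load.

Γ = (Z_L − Z_0)/(Z_L + Z_0) = (380 − 75)/(380 + 75) = 305/455

Γ = 0.67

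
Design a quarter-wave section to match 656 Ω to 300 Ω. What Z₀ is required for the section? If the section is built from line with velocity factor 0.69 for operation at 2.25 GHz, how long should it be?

Z_qwt = √(Z_0·R_L) = √(300 × 656) = √196800
λ = 0.69·c/f = 0.092 m, so l = λ/4 = 0.023 m

Z_qwt ≈ 444 Ω; length ≈ 2.3 cm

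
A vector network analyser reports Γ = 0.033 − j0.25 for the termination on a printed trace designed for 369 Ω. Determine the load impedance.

Z_L = Z_0·(1 + Γ)/(1 − Γ) = 369·(1.03 − j0.25)/(0.967 + j0.25)

Z_L ≈ 346 − j185 Ω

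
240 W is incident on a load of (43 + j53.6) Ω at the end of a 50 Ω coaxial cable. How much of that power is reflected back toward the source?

|Γ| = |(-7 + j53.6)/(93 + j53.6)| = 0.504
|Γ|² = 0.254
P_refl = |Γ|²·P_inc = 60.9 W, P_del = (1 − |Γ|²)·P_inc = 179 W

P_reflected ≈ 60.9 W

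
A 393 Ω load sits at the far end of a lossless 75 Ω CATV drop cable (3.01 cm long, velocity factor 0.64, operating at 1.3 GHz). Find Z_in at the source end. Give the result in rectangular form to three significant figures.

λ = v/f = 0.64·c / 1.3 GHz = 0.148 m
βl = 2π·l/λ = 2π × 0.204 = 73.4°
tan(βl) = tan(73.4°) = 3.35
Z_in = Z_0·(Z_L + jZ_0·tanβl)/(Z_0 + jZ_L·tanβl)
     = 75·(393 + j251)/(75 + j1320)

Z_in ≈ 15.5 − j21.5 Ω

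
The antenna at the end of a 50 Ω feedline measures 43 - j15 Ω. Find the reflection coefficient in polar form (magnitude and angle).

Γ = (Z_L − Z_0)/(Z_L + Z_0) = (-7 − j15)/(93 − j15)
|Γ| = 16.6/94.2 = 0.176

Γ ≈ 0.176 ∠ -106°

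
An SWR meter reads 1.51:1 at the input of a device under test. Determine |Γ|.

|Γ| = (S − 1)/(S + 1) = (1.51 − 1)/(1.51 + 1) = 0.51/2.51

|Γ| ≈ 0.203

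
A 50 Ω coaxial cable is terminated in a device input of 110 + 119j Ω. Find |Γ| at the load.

|Γ| ≈ 0.668

Γ = (Z_L − Z_0)/(Z_L + Z_0) = (60 + j119)/(160 + j119)
|Γ| = 133/199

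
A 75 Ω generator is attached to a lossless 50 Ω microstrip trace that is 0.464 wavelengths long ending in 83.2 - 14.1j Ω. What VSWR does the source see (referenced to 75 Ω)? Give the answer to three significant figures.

βl = 2π × 0.464 = 167°
tan(βl) = -0.23
Z_in = Z_0·(Z_L + jZ_0·tanβl)/(Z_0 + jZ_L·tanβl) = 85.8 + j7.75 Ω
Γ_s = (Z_in − Z_s)/(Z_in + Z_s) = (10.8 + j7.75)/(161 + j7.75), |Γ_s| = 0.0826
VSWR = (1 + |Γ_s|)/(1 − |Γ_s|)

VSWR ≈ 1.18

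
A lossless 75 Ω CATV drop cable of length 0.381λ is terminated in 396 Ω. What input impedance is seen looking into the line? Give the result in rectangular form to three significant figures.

Z_in ≈ 29.5 + j74.9 Ω

βl = 2π × 0.381 = 137°
tan(βl) = tan(137°) = -0.927
Z_in = Z_0·(Z_L + jZ_0·tanβl)/(Z_0 + jZ_L·tanβl)
     = 75·(396 − j69.5)/(75 − j367)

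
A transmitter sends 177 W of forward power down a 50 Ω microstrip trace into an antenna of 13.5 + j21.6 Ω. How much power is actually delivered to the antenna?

|Γ| = |(-36.5 + j21.6)/(63.5 + j21.6)| = 0.632
|Γ|² = 0.4
P_refl = |Γ|²·P_inc = 70.8 W, P_del = (1 − |Γ|²)·P_inc = 106 W

P_delivered ≈ 106 W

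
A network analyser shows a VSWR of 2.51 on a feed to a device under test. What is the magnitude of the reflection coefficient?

|Γ| ≈ 0.43

|Γ| = (S − 1)/(S + 1) = (2.51 − 1)/(2.51 + 1) = 1.51/3.51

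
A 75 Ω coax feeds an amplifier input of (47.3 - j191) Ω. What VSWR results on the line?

VSWR ≈ 12.4

Γ = (Z_L − Z_0)/(Z_L + Z_0) = (-27.7 − j191)/(122.3 − j191)
|Γ| = 193/227 = 0.851
VSWR = (1 + |Γ|)/(1 − |Γ|) = 1.85/0.149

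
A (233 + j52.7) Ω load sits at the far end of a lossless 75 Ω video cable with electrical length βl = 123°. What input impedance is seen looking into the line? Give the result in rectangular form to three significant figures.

Z_in ≈ 28.9 + j36.1 Ω

tan(βl) = tan(123°) = -1.54
Z_in = Z_0·(Z_L + jZ_0·tanβl)/(Z_0 + jZ_L·tanβl)
     = 75·(233 − j62.8)/(156 − j359)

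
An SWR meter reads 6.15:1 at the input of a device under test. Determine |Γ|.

|Γ| = (S − 1)/(S + 1) = (6.15 − 1)/(6.15 + 1) = 5.15/7.15

|Γ| ≈ 0.72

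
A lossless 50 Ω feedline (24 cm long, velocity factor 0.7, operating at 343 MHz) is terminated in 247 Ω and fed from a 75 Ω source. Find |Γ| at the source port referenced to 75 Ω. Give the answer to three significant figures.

λ = v/f = 0.7·c / 343 MHz = 0.612 m
βl = 2π·l/λ = 2π × 0.392 = 141°
tan(βl) = -0.806
Z_in = Z_0·(Z_L + jZ_0·tanβl)/(Z_0 + jZ_L·tanβl) = 24.2 + j55.9 Ω
Γ_s = (Z_in − Z_s)/(Z_in + Z_s) = (-50.8 + j55.9)/(99.2 + j55.9), |Γ_s| = 0.664

|Γ| ≈ 0.664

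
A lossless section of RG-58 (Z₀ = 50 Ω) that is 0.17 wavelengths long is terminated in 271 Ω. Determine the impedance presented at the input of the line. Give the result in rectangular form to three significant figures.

βl = 2π × 0.17 = 61.2°
tan(βl) = tan(61.2°) = 1.82
Z_in = Z_0·(Z_L + jZ_0·tanβl)/(Z_0 + jZ_L·tanβl)
     = 50·(271 + j90.9)/(50 + j493)

Z_in ≈ 11.9 − j26.3 Ω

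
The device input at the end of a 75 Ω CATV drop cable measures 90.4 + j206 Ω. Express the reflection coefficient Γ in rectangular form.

Γ ≈ 0.645 + j0.443

Γ = (Z_L − Z_0)/(Z_L + Z_0) = (15.4 + j206)/(165.4 + j206)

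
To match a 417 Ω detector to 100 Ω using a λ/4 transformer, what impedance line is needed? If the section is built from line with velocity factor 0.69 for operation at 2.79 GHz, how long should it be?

Z_qwt ≈ 204 Ω; length ≈ 1.85 cm

Z_qwt = √(Z_0·R_L) = √(100 × 417) = √41700
λ = 0.69·c/f = 0.0742 m, so l = λ/4 = 0.0185 m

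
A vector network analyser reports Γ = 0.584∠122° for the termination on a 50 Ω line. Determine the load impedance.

Z_L ≈ 16.8 + j25.3 Ω

Z_L = Z_0·(1 + Γ)/(1 − Γ) = 50·(0.691 + j0.495)/(1.31 − j0.495)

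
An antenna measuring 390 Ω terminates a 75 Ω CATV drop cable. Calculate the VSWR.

VSWR ≈ 5.2

Γ = (390 − 75)/(390 + 75) = 0.677
VSWR = (1 + 0.677)/(1 − 0.677)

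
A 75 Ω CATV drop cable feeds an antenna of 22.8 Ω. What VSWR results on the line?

Γ = (22.8 − 75)/(22.8 + 75) = -0.534
VSWR = (1 + 0.534)/(1 − 0.534)

VSWR ≈ 3.29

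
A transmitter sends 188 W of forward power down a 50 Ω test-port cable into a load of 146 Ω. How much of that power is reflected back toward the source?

P_reflected ≈ 45.1 W

Γ = (146 − 50)/(146 + 50) = 0.49
|Γ|² = 0.24
P_refl = |Γ|²·P_inc = 45.1 W, P_del = (1 − |Γ|²)·P_inc = 143 W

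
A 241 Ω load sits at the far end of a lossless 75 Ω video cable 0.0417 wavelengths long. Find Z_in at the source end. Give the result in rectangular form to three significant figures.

βl = 2π × 0.0417 = 15°
tan(βl) = tan(15°) = 0.268
Z_in = Z_0·(Z_L + jZ_0·tanβl)/(Z_0 + jZ_L·tanβl)
     = 75·(241 + j20.1)/(75 + j64.6)

Z_in ≈ 148 − j108 Ω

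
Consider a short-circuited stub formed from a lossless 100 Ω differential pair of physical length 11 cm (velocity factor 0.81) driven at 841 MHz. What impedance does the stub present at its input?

Z_in ≈ −j93.1 Ω

λ = v/f = 0.81·c / 841 MHz = 0.289 m
βl = 2π·l/λ = 2π × 0.381 = 137°
tan(βl) = -0.931
For a short-circuited stub, Z_in = jZ_0·tan(βl)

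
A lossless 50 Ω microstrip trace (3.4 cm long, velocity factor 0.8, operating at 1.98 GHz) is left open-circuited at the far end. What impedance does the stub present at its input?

Z_in ≈ +j9.7 Ω

λ = v/f = 0.8·c / 1.98 GHz = 0.121 m
βl = 2π·l/λ = 2π × 0.281 = 101°
tan(βl) = -5.15
For an open-circuited stub, Z_in = −jZ_0·cot(βl) = −jZ_0/tan(βl)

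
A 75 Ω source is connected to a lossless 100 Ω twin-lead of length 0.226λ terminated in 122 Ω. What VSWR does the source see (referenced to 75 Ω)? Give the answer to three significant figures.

βl = 2π × 0.226 = 81.4°
tan(βl) = 6.58
Z_in = Z_0·(Z_L + jZ_0·tanβl)/(Z_0 + jZ_L·tanβl) = 82.6 − j4.91 Ω
Γ_s = (Z_in − Z_s)/(Z_in + Z_s) = (7.58 − j4.91)/(158 − j4.91), |Γ_s| = 0.0573
VSWR = (1 + |Γ_s|)/(1 − |Γ_s|)

VSWR ≈ 1.12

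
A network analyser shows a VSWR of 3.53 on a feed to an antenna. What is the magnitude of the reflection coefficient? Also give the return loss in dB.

|Γ| = (S − 1)/(S + 1) = (3.53 − 1)/(3.53 + 1) = 2.53/4.53
RL = −20·log₁₀|Γ| = −20·log₁₀(0.558)

|Γ| ≈ 0.558; return loss ≈ 5.06 dB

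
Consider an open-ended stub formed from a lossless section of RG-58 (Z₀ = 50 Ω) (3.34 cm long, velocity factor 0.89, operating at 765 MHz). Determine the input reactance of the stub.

λ = v/f = 0.89·c / 765 MHz = 0.349 m
βl = 2π·l/λ = 2π × 0.0957 = 34.5°
tan(βl) = 0.686
For an open-ended stub, Z_in = −jZ_0·cot(βl) = −jZ_0/tan(βl)

X_in ≈ -72.9 Ω (capacitive)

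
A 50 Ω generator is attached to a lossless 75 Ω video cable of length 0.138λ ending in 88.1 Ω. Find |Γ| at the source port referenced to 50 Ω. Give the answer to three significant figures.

βl = 2π × 0.138 = 49.7°
tan(βl) = 1.18
Z_in = Z_0·(Z_L + jZ_0·tanβl)/(Z_0 + jZ_L·tanβl) = 72.2 − j11.5 Ω
Γ_s = (Z_in − Z_s)/(Z_in + Z_s) = (22.2 − j11.5)/(122 − j11.5), |Γ_s| = 0.204

|Γ| ≈ 0.204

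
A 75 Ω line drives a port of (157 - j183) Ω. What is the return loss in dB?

RL ≈ 3.37 dB

Γ = (82 − j183)/(232 − j183), |Γ| = 0.679
RL = −20·log₁₀|Γ| = −20·log₁₀(0.679)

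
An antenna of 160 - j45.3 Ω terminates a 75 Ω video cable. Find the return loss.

RL ≈ 7.91 dB

Γ = (85 − j45.3)/(235 − j45.3), |Γ| = 0.402
RL = −20·log₁₀|Γ| = −20·log₁₀(0.402)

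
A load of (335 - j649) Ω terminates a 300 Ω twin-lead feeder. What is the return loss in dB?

Γ = (35 − j649)/(635 − j649), |Γ| = 0.716
RL = −20·log₁₀|Γ| = −20·log₁₀(0.716)

RL ≈ 2.9 dB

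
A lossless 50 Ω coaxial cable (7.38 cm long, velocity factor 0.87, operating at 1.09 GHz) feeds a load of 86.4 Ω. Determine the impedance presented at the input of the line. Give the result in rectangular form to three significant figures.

Z_in ≈ 31.6 + j12.1 Ω

λ = v/f = 0.87·c / 1.09 GHz = 0.239 m
βl = 2π·l/λ = 2π × 0.308 = 111°
tan(βl) = tan(111°) = -2.61
Z_in = Z_0·(Z_L + jZ_0·tanβl)/(Z_0 + jZ_L·tanβl)
     = 50·(86.4 − j131)/(50 − j226)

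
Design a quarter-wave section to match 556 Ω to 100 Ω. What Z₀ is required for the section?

Z_qwt = √(Z_0·R_L) = √(100 × 556) = √55600

Z_qwt ≈ 236 Ω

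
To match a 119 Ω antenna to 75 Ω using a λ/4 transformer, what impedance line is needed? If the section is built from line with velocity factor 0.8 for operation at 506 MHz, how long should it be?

Z_qwt = √(Z_0·R_L) = √(75 × 119) = √8925
λ = 0.8·c/f = 0.474 m, so l = λ/4 = 0.119 m

Z_qwt ≈ 94.5 Ω; length ≈ 11.9 cm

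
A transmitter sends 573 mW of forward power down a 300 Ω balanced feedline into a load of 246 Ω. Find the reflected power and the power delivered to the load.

Γ = (246 − 300)/(246 + 300) = -0.0989
|Γ|² = 0.00978
P_refl = |Γ|²·P_inc = 5.6 mW, P_del = (1 − |Γ|²)·P_inc = 567 mW

P_reflected ≈ 5.6 mW; P_delivered ≈ 567 mW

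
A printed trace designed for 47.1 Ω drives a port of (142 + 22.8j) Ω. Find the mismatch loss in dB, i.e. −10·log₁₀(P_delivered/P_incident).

mismatch loss ≈ 1.32 dB

Γ = (94.9 + j22.8)/(189.1 + j22.8), |Γ| = 0.512
|Γ|² = 0.263, so P_del/P_inc = 1 − |Γ|² = 0.737
ML = −10·log₁₀(1 − |Γ|²)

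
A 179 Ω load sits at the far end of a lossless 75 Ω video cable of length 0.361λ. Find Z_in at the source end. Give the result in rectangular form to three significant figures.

Z_in ≈ 47.6 + j46.1 Ω

βl = 2π × 0.361 = 130°
tan(βl) = tan(130°) = -1.19
Z_in = Z_0·(Z_L + jZ_0·tanβl)/(Z_0 + jZ_L·tanβl)
     = 75·(179 − j89.5)/(75 − j214)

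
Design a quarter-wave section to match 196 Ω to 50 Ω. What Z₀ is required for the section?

Z_qwt = √(Z_0·R_L) = √(50 × 196) = √9800

Z_qwt ≈ 99 Ω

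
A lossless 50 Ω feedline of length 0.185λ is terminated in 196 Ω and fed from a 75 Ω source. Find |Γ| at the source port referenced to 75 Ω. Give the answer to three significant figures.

βl = 2π × 0.185 = 66.6°
tan(βl) = 2.31
Z_in = Z_0·(Z_L + jZ_0·tanβl)/(Z_0 + jZ_L·tanβl) = 15 − j20 Ω
Γ_s = (Z_in − Z_s)/(Z_in + Z_s) = (-60 − j20)/(90 − j20), |Γ_s| = 0.687

|Γ| ≈ 0.687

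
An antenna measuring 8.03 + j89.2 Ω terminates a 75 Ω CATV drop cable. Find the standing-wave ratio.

Γ = (Z_L − Z_0)/(Z_L + Z_0) = (-66.97 + j89.2)/(83.03 + j89.2)
|Γ| = 112/122 = 0.915
VSWR = (1 + |Γ|)/(1 − |Γ|) = 1.92/0.0847

VSWR ≈ 22.6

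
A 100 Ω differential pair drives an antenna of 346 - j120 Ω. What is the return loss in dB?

Γ = (246 − j120)/(446 − j120), |Γ| = 0.593
RL = −20·log₁₀|Γ| = −20·log₁₀(0.593)

RL ≈ 4.54 dB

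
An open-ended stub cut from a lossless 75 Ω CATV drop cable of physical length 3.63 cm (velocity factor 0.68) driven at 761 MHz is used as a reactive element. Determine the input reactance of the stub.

λ = v/f = 0.68·c / 761 MHz = 0.268 m
βl = 2π·l/λ = 2π × 0.135 = 48.7°
tan(βl) = 1.14
For an open-ended stub, Z_in = −jZ_0·cot(βl) = −jZ_0/tan(βl)

X_in ≈ -65.8 Ω (capacitive)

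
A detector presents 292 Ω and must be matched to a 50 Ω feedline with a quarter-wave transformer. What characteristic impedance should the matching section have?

Z_qwt = √(Z_0·R_L) = √(50 × 292) = √14600

Z_qwt ≈ 121 Ω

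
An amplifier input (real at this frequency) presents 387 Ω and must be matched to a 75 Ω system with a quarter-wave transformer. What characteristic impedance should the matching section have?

Z_qwt ≈ 170 Ω

Z_qwt = √(Z_0·R_L) = √(75 × 387) = √29020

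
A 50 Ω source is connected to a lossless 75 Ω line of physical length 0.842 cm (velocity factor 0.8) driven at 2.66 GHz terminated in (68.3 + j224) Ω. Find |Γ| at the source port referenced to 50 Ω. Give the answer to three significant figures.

|Γ| ≈ 0.888

λ = v/f = 0.8·c / 2.66 GHz = 0.0902 m
βl = 2π·l/λ = 2π × 0.0933 = 33.6°
tan(βl) = 0.664
Z_in = Z_0·(Z_L + jZ_0·tanβl)/(Z_0 + jZ_L·tanβl) = 73.8 − j233 Ω
Γ_s = (Z_in − Z_s)/(Z_in + Z_s) = (23.8 − j233)/(124 − j233), |Γ_s| = 0.888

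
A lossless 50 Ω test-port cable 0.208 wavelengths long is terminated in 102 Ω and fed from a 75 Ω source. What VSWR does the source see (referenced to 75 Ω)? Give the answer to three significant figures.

βl = 2π × 0.208 = 74.9°
tan(βl) = 3.7
Z_in = Z_0·(Z_L + jZ_0·tanβl)/(Z_0 + jZ_L·tanβl) = 25.8 − j10.1 Ω
Γ_s = (Z_in − Z_s)/(Z_in + Z_s) = (-49.2 − j10.1)/(101 − j10.1), |Γ_s| = 0.495
VSWR = (1 + |Γ_s|)/(1 − |Γ_s|)

VSWR ≈ 2.96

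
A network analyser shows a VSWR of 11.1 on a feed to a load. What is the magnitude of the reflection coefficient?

|Γ| = (S − 1)/(S + 1) = (11.1 − 1)/(11.1 + 1) = 10.1/12.1

|Γ| ≈ 0.835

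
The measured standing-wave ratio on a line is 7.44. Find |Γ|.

|Γ| ≈ 0.763

|Γ| = (S − 1)/(S + 1) = (7.44 − 1)/(7.44 + 1) = 6.44/8.44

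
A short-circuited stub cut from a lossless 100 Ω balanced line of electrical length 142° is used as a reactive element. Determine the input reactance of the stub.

tan(βl) = -0.781
For a short-circuited stub, Z_in = jZ_0·tan(βl)

X_in ≈ -78.1 Ω (capacitive)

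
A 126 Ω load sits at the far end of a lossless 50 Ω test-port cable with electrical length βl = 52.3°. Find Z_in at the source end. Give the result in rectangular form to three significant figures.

Z_in ≈ 29 − j29.8 Ω

tan(βl) = tan(52.3°) = 1.29
Z_in = Z_0·(Z_L + jZ_0·tanβl)/(Z_0 + jZ_L·tanβl)
     = 50·(126 + j64.7)/(50 + j163)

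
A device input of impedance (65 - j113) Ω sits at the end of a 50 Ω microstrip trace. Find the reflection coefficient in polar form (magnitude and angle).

Γ = (Z_L − Z_0)/(Z_L + Z_0) = (15 − j113)/(115 − j113)
|Γ| = 114/161 = 0.707

Γ ≈ 0.707 ∠ -37.9°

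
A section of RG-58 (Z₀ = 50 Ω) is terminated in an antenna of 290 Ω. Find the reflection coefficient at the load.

Γ = 0.706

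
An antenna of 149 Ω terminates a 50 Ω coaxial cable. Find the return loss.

Γ = (149 − 50)/(149 + 50) = 0.497
RL = −20·log₁₀|Γ| = −20·log₁₀(0.497)

RL ≈ 6.06 dB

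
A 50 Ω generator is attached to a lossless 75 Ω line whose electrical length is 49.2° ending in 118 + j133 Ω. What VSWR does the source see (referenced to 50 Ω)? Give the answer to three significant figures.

VSWR ≈ 5.11

tan(βl) = 1.16
Z_in = Z_0·(Z_L + jZ_0·tanβl)/(Z_0 + jZ_L·tanβl) = 62.3 − j101 Ω
Γ_s = (Z_in − Z_s)/(Z_in + Z_s) = (12.3 − j101)/(112 − j101), |Γ_s| = 0.673
VSWR = (1 + |Γ_s|)/(1 − |Γ_s|)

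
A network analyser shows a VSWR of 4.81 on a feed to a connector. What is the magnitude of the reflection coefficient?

|Γ| = (S − 1)/(S + 1) = (4.81 − 1)/(4.81 + 1) = 3.81/5.81

|Γ| ≈ 0.656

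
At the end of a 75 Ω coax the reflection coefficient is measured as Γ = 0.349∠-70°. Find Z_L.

Z_L ≈ 74.6 − j55.7 Ω

Z_L = Z_0·(1 + Γ)/(1 − Γ) = 75·(1.12 − j0.328)/(0.881 + j0.328)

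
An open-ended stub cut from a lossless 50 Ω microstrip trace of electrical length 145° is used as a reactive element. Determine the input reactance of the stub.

X_in ≈ 71.4 Ω (inductive)

tan(βl) = -0.7
For an open-ended stub, Z_in = −jZ_0·cot(βl) = −jZ_0/tan(βl)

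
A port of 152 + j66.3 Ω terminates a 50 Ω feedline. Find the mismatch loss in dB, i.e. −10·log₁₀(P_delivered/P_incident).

mismatch loss ≈ 1.72 dB

Γ = (102 + j66.3)/(202 + j66.3), |Γ| = 0.572
|Γ|² = 0.327, so P_del/P_inc = 1 − |Γ|² = 0.673
ML = −10·log₁₀(1 − |Γ|²)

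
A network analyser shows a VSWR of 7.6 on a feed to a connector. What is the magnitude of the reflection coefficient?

|Γ| ≈ 0.767

|Γ| = (S − 1)/(S + 1) = (7.6 − 1)/(7.6 + 1) = 6.6/8.6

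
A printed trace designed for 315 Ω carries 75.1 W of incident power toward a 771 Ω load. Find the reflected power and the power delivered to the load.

P_reflected ≈ 13.2 W; P_delivered ≈ 61.9 W

Γ = (771 − 315)/(771 + 315) = 0.42
|Γ|² = 0.176
P_refl = |Γ|²·P_inc = 13.2 W, P_del = (1 − |Γ|²)·P_inc = 61.9 W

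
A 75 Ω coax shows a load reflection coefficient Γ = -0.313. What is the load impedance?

Z_L = Z_0·(1 + Γ)/(1 − Γ) = 75·(0.687)/(1.31)

Z_L ≈ 39.2 Ω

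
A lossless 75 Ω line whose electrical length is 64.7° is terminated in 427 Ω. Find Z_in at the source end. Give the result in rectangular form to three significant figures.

tan(βl) = tan(64.7°) = 2.12
Z_in = Z_0·(Z_L + jZ_0·tanβl)/(Z_0 + jZ_L·tanβl)
     = 75·(427 + j159)/(75 + j903)

Z_in ≈ 16 − j34.1 Ω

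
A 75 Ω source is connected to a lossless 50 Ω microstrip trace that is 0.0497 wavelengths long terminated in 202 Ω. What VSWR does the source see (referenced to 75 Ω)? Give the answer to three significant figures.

βl = 2π × 0.0497 = 17.9°
tan(βl) = 0.323
Z_in = Z_0·(Z_L + jZ_0·tanβl)/(Z_0 + jZ_L·tanβl) = 82.6 − j91.6 Ω
Γ_s = (Z_in − Z_s)/(Z_in + Z_s) = (7.58 − j91.6)/(158 − j91.6), |Γ_s| = 0.504
VSWR = (1 + |Γ_s|)/(1 − |Γ_s|)

VSWR ≈ 3.03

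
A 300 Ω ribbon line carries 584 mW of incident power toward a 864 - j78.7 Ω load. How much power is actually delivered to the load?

|Γ| = |(564 − j78.7)/(1164 − j78.7)| = 0.488
|Γ|² = 0.238
P_refl = |Γ|²·P_inc = 139 mW, P_del = (1 − |Γ|²)·P_inc = 445 mW

P_delivered ≈ 445 mW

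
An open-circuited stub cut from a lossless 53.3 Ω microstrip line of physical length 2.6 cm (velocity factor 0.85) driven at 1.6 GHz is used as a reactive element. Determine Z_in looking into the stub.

Z_in ≈ −j32.4 Ω

λ = v/f = 0.85·c / 1.6 GHz = 0.159 m
βl = 2π·l/λ = 2π × 0.163 = 58.7°
tan(βl) = 1.65
For an open-circuited stub, Z_in = −jZ_0·cot(βl) = −jZ_0/tan(βl)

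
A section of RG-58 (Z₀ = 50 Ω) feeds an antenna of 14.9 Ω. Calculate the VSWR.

Γ = (14.9 − 50)/(14.9 + 50) = -0.541
VSWR = (1 + 0.541)/(1 − 0.541)

VSWR ≈ 3.36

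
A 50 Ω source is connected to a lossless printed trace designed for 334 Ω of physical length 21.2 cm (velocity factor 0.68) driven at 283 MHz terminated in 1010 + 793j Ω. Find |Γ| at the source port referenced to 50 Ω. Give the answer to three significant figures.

|Γ| ≈ 0.324

λ = v/f = 0.68·c / 283 MHz = 0.721 m
βl = 2π·l/λ = 2π × 0.294 = 106°
tan(βl) = -3.52
Z_in = Z_0·(Z_L + jZ_0·tanβl)/(Z_0 + jZ_L·tanβl) = 67.3 + j35.8 Ω
Γ_s = (Z_in − Z_s)/(Z_in + Z_s) = (17.3 + j35.8)/(117 + j35.8), |Γ_s| = 0.324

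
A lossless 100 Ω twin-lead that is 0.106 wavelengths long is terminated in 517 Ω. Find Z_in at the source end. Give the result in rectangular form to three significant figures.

Z_in ≈ 47.8 − j116 Ω

βl = 2π × 0.106 = 38.2°
tan(βl) = tan(38.2°) = 0.786
Z_in = Z_0·(Z_L + jZ_0·tanβl)/(Z_0 + jZ_L·tanβl)
     = 100·(517 + j78.6)/(100 + j406)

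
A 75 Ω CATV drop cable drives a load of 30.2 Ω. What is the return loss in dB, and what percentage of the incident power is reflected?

RL ≈ 7.41 dB; 18.1% of incident power reflected

Γ = (30.2 − 75)/(30.2 + 75) = -0.426
RL = −20·log₁₀(0.426) = 7.41 dB
P_refl/P_inc = |Γ|² = 0.181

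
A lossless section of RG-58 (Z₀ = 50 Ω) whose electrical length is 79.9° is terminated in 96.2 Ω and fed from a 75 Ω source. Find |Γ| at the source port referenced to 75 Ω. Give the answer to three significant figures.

tan(βl) = 5.61
Z_in = Z_0·(Z_L + jZ_0·tanβl)/(Z_0 + jZ_L·tanβl) = 26.6 − j6.45 Ω
Γ_s = (Z_in − Z_s)/(Z_in + Z_s) = (-48.4 − j6.45)/(102 − j6.45), |Γ_s| = 0.48

|Γ| ≈ 0.48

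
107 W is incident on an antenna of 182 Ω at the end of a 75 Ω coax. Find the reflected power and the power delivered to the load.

P_reflected ≈ 18.5 W; P_delivered ≈ 88.5 W

Γ = (182 − 75)/(182 + 75) = 0.416
|Γ|² = 0.173
P_refl = |Γ|²·P_inc = 18.5 W, P_del = (1 − |Γ|²)·P_inc = 88.5 W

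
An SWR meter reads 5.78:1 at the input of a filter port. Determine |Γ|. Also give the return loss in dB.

|Γ| = (S − 1)/(S + 1) = (5.78 − 1)/(5.78 + 1) = 4.78/6.78
RL = −20·log₁₀|Γ| = −20·log₁₀(0.705)

|Γ| ≈ 0.705; return loss ≈ 3.04 dB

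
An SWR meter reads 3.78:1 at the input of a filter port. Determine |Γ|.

|Γ| = (S − 1)/(S + 1) = (3.78 − 1)/(3.78 + 1) = 2.78/4.78

|Γ| ≈ 0.582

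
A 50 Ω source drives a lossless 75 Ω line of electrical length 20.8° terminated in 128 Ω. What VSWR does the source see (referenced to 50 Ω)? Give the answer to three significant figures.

tan(βl) = 0.38
Z_in = Z_0·(Z_L + jZ_0·tanβl)/(Z_0 + jZ_L·tanβl) = 103 − j38.4 Ω
Γ_s = (Z_in − Z_s)/(Z_in + Z_s) = (53.1 − j38.4)/(153 − j38.4), |Γ_s| = 0.415
VSWR = (1 + |Γ_s|)/(1 − |Γ_s|)

VSWR ≈ 2.42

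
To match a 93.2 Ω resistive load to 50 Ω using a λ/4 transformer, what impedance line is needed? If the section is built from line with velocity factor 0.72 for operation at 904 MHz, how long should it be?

Z_qwt ≈ 68.3 Ω; length ≈ 5.97 cm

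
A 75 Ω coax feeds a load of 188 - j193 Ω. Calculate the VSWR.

Γ = (Z_L − Z_0)/(Z_L + Z_0) = (113 − j193)/(263 − j193)
|Γ| = 224/326 = 0.686
VSWR = (1 + |Γ|)/(1 − |Γ|) = 1.69/0.314

VSWR ≈ 5.36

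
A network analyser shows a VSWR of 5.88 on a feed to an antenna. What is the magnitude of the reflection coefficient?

|Γ| = (S − 1)/(S + 1) = (5.88 − 1)/(5.88 + 1) = 4.88/6.88

|Γ| ≈ 0.709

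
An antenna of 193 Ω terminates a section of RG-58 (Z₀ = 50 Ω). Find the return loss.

Γ = (193 − 50)/(193 + 50) = 0.588
RL = −20·log₁₀|Γ| = −20·log₁₀(0.588)

RL ≈ 4.61 dB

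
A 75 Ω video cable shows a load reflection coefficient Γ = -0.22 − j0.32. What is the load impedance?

Z_L ≈ 40 − j30.2 Ω

Z_L = Z_0·(1 + Γ)/(1 − Γ) = 75·(0.78 − j0.32)/(1.22 + j0.32)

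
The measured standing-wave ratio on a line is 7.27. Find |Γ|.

|Γ| ≈ 0.758

|Γ| = (S − 1)/(S + 1) = (7.27 − 1)/(7.27 + 1) = 6.27/8.27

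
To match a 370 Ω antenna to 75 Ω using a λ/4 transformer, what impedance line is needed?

Z_qwt = √(Z_0·R_L) = √(75 × 370) = √27750

Z_qwt ≈ 167 Ω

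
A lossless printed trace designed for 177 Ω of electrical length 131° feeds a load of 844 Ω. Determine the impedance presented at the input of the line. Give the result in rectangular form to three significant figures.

Z_in ≈ 63.1 + j142 Ω

tan(βl) = tan(131°) = -1.15
Z_in = Z_0·(Z_L + jZ_0·tanβl)/(Z_0 + jZ_L·tanβl)
     = 177·(844 − j204)/(177 − j971)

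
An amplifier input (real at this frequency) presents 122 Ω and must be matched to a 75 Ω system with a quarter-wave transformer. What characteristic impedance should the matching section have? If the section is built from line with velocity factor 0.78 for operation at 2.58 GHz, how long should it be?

Z_qwt ≈ 95.7 Ω; length ≈ 2.27 cm

Z_qwt = √(Z_0·R_L) = √(75 × 122) = √9150
λ = 0.78·c/f = 0.0907 m, so l = λ/4 = 0.0227 m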